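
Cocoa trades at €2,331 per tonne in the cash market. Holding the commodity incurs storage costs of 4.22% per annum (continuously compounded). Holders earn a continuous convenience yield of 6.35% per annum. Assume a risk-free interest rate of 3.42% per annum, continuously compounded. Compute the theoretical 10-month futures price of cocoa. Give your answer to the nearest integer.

Net carry = r + u − y = 0.0342 + 0.0422 − 0.0635 = 0.0129
F = S·e^((r+u−y)T) = 2331 · e^(0.0129 × 10/12) = 2331 · e^0.010750
= 2331 × 1.010808 = €2,356 per tonne

€2,356 per tonne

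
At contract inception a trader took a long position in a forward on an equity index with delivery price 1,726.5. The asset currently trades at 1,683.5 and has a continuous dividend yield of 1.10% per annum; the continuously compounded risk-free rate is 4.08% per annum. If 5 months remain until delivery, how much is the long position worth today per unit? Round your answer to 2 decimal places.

Current fair forward for the remaining 5 months: F = S·e^((r − q)·T), (r − q) = 0.0408 − 0.0110 = 0.0298
F = 1683.5 · e^(0.0298 × 5/12) = 1683.5 × 1.01249407 = 1704.5338
Value of long forward = (F − K)·e^(−rT) = (1704.5338 − 1726.5) · e^(−0.0408·5/12)
= -21.9662 × 0.98314368 = -21.60

-21.60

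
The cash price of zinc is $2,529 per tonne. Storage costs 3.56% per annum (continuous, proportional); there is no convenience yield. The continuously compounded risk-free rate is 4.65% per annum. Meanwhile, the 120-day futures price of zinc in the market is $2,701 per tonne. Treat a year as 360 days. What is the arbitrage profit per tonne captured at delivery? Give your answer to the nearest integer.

$102 per tonne

Fair futures: F* = S·e^(carry·T), with carry = (r + u) = 0.0465 + 0.0356 = 0.0821
F* = 2529 · e^(0.0821 × 120/360) = 2529 · e^0.027367 = 2529 × 1.027745 = $2599.1671
Market $2701 > fair $2599.1671: forward overpriced → cash-and-carry (buy spot, short the forward).
At maturity, profit = |F_mkt − F*| = |2701 − 2599.1671| = $102 per tonne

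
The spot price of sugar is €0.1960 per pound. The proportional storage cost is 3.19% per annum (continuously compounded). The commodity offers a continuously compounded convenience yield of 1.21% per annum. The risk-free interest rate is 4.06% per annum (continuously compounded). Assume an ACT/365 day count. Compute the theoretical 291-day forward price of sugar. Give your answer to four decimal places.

€0.2057 per pound

Net carry = r + u − y = 0.0406 + 0.0319 − 0.0121 = 0.0604
F = S·e^((r+u−y)T) = 0.1960 · e^(0.0604 × 291/365) = 0.1960 · e^0.048155
= 0.1960 × 1.049333 = €0.2057 per pound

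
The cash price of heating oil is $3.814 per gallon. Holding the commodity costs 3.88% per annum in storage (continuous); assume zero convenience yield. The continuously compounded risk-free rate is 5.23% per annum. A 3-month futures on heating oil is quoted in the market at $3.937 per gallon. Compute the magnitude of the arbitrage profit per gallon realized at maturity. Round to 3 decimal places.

Fair futures: F* = S·e^(carry·T), with carry = (r + u) = 0.0523 + 0.0388 = 0.0911
F* = 3.814 · e^(0.0911 × 3/12) = 3.814 · e^0.022775 = 3.814 × 1.023036 = $3.9019
Market $3.937 > fair $3.9019: forward overpriced → cash-and-carry (buy spot, short the forward).
At maturity, profit = |F_mkt − F*| = |3.937 − 3.9019| = $0.035 per gallon

$0.035 per gallon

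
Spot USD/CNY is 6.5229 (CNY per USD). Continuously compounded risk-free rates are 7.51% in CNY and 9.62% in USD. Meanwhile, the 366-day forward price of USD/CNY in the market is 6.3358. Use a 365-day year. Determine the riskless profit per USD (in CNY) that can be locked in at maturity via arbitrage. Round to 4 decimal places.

0.0505 per USD (in CNY)

Fair forward: F* = S·e^(carry·T), with carry = (r_CNY − r_USD) = 0.0751 − 0.0962 = -0.0211
F* = 6.5229 · e^(-0.0211 × 366/365) = 6.5229 · e^-0.021158 = 6.5229 × 0.979064 = 6.3863
Market 6.3358 < fair 6.3863: forward underpriced → reverse cash-and-carry (short spot, go long the forward).
At maturity, profit = |F_mkt − F*| = |6.3358 − 6.3863| = 0.0505 per USD (in CNY)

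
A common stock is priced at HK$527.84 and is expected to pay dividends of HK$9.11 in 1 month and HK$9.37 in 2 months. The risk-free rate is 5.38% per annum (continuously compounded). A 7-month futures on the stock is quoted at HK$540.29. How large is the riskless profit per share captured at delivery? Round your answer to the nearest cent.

PV(dividends) I = 9.11·e^(−0.0538·1/12) + 9.37·e^(−0.0538·2/12) = 18.3556
Fair futures F* = (S − I)·e^(rT) = (527.84 − 18.3556)·e^0.031383 = 509.4844 × 1.031881 = 525.7273
Market HK$540.29 > fair 525.7273: forward overpriced → cash-and-carry (borrow at r, buy the stock and collect the dividends, short the forward).
Profit at T = |F_mkt − F*| = |540.29 − 525.7273| = HK$14.56 per share

HK$14.56 per share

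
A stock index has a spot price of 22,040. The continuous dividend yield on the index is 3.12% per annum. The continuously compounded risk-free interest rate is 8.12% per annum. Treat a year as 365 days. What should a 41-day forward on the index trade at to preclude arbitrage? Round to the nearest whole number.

F = S·e^((r − q)T) = 22040 · e^((0.0812 − 0.0312) × 41/365)
= 22040 · e^0.005616 = 22040 × 1.005632
F = 22,164

22,164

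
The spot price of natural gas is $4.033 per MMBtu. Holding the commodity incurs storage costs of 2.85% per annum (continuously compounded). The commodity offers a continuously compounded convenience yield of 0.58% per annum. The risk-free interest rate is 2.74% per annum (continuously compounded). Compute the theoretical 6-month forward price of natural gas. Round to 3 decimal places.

$4.135 per MMBtu

Net carry = r + u − y = 0.0274 + 0.0285 − 0.0058 = 0.0501
F = S·e^((r+u−y)T) = 4.033 · e^(0.0501 × 6/12) = 4.033 · e^0.025050
= 4.033 × 1.025366 = $4.135 per MMBtu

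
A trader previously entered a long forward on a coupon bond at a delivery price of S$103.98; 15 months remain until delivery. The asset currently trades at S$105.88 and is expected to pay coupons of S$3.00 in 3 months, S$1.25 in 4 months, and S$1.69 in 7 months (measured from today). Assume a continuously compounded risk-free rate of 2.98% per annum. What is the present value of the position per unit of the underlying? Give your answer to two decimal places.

-S$0.17

PV(remaining coupons) I = 3.00·e^(−0.0298·3/12) + 1.25·e^(−0.0298·4/12) + 1.69·e^(−0.0298·7/12) = 5.8763
Current forward F = (S − I)·e^(rT) = (105.88 − 5.8763)·e^(0.0298·15/12) = 100.0037 × 1.037952 = 103.7990
Value (long) = (F − K)·e^(−rT) = (103.7990 − 103.98) × 0.963435 = -0.1744
Value = -S$0.17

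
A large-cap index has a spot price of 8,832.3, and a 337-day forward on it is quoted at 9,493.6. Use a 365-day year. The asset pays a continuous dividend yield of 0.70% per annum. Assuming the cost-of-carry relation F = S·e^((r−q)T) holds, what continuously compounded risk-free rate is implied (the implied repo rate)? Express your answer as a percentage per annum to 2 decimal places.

From F = S·e^((r−q)T): (r − q) = ln(F/S)/T
ln(9493.6/8832.3) = ln(1.074873) = 0.072203
(r − q) = 0.072203 / (337/365) = 0.078202
r = ln(F/S)/T + q = 0.078202 + 0.0070 = 0.085202
r = 8.52%

8.52%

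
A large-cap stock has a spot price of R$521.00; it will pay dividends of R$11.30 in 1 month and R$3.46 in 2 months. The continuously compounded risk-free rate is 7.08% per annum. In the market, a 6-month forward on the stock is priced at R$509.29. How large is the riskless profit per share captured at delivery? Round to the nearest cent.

PV(dividends) I = 11.30·e^(−0.0708·1/12) + 3.46·e^(−0.0708·2/12) = 14.6529
Fair forward F* = (S − I)·e^(rT) = (521.00 − 14.6529)·e^0.035400 = 506.3471 × 1.036034 = 524.5928
Market R$509.29 < fair 524.5928: forward underpriced → reverse cash-and-carry (short the stock, invest proceeds at r, pay the dividends, go long the forward).
Profit at T = |F_mkt − F*| = |509.29 − 524.5928| = R$15.30 per share

R$15.30 per share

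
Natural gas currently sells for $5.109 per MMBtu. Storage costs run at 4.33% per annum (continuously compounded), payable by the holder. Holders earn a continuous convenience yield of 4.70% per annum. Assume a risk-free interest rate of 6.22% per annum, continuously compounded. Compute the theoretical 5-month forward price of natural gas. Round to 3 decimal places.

$5.235 per MMBtu

Net carry = r + u − y = 0.0622 + 0.0433 − 0.0470 = 0.0585
F = S·e^((r+u−y)T) = 5.109 · e^(0.0585 × 5/12) = 5.109 · e^0.024375
= 5.109 × 1.024674 = $5.235 per MMBtu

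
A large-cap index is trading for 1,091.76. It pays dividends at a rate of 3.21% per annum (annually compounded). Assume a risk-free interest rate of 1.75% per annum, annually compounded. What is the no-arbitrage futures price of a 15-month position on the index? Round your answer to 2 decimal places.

1,072.49

F = S · (1+r)^T / (1+q)^T
= 1091.76 × 1.02192264 / 1.04028473 = 1091.76 × 0.98234898
F = 1,072.49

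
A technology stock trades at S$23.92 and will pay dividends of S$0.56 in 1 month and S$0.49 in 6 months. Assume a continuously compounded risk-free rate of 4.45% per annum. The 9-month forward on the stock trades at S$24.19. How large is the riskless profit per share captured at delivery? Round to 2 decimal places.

PV(dividends) I = 0.56·e^(−0.0445·1/12) + 0.49·e^(−0.0445·6/12) = 1.0371
Fair forward F* = (S − I)·e^(rT) = (23.92 − 1.0371)·e^0.033375 = 22.8829 × 1.033938 = 23.6595
Market S$24.19 > fair 23.6595: forward overpriced → cash-and-carry (borrow at r, buy the stock and collect the dividends, short the forward).
Profit at T = |F_mkt − F*| = |24.19 − 23.6595| = S$0.53 per share

S$0.53 per share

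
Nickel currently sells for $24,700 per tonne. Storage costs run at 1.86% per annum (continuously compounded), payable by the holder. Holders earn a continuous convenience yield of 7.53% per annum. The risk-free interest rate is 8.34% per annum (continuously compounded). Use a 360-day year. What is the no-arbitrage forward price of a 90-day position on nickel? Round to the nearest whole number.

$24,865 per tonne

Net carry = r + u − y = 0.0834 + 0.0186 − 0.0753 = 0.0267
F = S·e^((r+u−y)T) = 24700 · e^(0.0267 × 90/360) = 24700 · e^0.006675
= 24700 × 1.006697 = $24,865 per tonne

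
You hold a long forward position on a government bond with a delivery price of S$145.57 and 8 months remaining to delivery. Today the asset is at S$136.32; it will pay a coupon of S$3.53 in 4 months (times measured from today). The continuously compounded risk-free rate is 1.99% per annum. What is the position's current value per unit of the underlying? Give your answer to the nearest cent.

PV(remaining coupons) I = 3.53·e^(−0.0199·4/12) = 3.5067
Current forward F = (S − I)·e^(rT) = (136.32 − 3.5067)·e^(0.0199·8/12) = 132.8133 × 1.013355 = 134.5870
Value (long) = (F − K)·e^(−rT) = (134.5870 − 145.57) × 0.986821 = -10.8383
Value = -S$10.84

-S$10.84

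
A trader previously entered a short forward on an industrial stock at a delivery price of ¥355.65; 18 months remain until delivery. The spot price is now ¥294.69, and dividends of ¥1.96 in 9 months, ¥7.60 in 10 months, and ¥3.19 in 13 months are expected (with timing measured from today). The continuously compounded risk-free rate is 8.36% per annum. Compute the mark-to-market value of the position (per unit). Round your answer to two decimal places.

PV(remaining dividends) I = 1.96·e^(−0.0836·9/12) + 7.60·e^(−0.0836·10/12) + 3.19·e^(−0.0836·13/12) = 11.8432
Current forward F = (S − I)·e^(rT) = (294.69 − 11.8432)·e^(0.0836·18/12) = 282.8468 × 1.133602 = 320.6357
Value (long) = (F − K)·e^(−rT) = (320.6357 − 355.65) × 0.882144 = -30.8877
Short position value = −(long value) = ¥30.89

¥30.89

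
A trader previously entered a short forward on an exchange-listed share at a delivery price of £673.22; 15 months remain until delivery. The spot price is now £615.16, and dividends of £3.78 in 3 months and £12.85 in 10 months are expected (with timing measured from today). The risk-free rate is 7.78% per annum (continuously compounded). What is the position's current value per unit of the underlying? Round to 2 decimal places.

£11.42

PV(remaining dividends) I = 3.78·e^(−0.0778·3/12) + 12.85·e^(−0.0778·10/12) = 15.7505
Current forward F = (S − I)·e^(rT) = (615.16 − 15.7505)·e^(0.0778·15/12) = 599.4095 × 1.102136 = 660.6308
Value (long) = (F − K)·e^(−rT) = (660.6308 − 673.22) × 0.907329 = -11.4225
Short position value = −(long value) = £11.42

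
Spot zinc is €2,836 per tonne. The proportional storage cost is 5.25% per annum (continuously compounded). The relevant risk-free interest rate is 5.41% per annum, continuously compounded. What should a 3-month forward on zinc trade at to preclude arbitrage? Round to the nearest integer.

€2,913 per tonne

Net carry = r + u − y = 0.0541 + 0.0525 − 0.0000 = 0.1066
F = S·e^((r+u−y)T) = 2836 · e^(0.1066 × 3/12) = 2836 · e^0.026650
= 2836 × 1.027008 = €2,913 per tonne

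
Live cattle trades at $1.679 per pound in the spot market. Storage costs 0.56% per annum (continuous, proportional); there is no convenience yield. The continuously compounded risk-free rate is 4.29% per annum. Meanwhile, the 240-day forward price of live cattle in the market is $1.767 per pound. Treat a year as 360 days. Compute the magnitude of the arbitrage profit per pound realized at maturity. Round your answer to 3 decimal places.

Fair forward: F* = S·e^(carry·T), with carry = (r + u) = 0.0429 + 0.0056 = 0.0485
F* = 1.679 · e^(0.0485 × 240/360) = 1.679 · e^0.032333 = 1.679 × 1.032861 = $1.7342
Market $1.767 > fair $1.7342: forward overpriced → cash-and-carry (buy spot, short the forward).
At maturity, profit = |F_mkt − F*| = |1.767 − 1.7342| = $0.033 per pound

$0.033 per pound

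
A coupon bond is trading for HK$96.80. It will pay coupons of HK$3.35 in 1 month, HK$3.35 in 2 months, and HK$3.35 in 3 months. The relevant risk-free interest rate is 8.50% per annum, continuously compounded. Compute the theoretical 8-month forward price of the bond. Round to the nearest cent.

PV(coupons) I = 3.35·e^(−0.0850·1/12) + 3.35·e^(−0.0850·2/12) + 3.35·e^(−0.0850·3/12)
I = 3.3264 + 3.3029 + 3.2796 = 9.9089
F = (S − I)·e^(rT) = (96.80 − 9.9089) · e^(0.0850·8/12)
= 86.8911 · e^0.056667 = 86.8911 × 1.058303 = HK$91.96

HK$91.96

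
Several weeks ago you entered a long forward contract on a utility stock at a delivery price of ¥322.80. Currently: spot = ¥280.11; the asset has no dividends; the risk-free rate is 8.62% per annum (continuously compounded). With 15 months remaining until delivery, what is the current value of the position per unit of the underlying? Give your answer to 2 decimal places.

-¥9.72

Current fair forward for the remaining 15 months: F = S·e^(r·T), r = 0.0862
F = 280.11 · e^(0.0862 × 15/12) = 280.11 × 1.113769 = 311.9778
Value of long forward = (F − K)·e^(−rT) = (311.9778 − 322.80) · e^(−0.0862·15/12)
= -10.8222 × 0.897852 = -9.72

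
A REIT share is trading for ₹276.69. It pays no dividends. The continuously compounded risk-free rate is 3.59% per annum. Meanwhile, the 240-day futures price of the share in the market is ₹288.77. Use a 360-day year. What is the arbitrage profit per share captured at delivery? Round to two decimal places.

Fair futures: F* = S·e^(carry·T), with carry = r = 0.0359
F* = 276.69 · e^(0.0359 × 240/360) = 276.69 · e^0.023933 = 276.69 × 1.024222 = ₹283.3920
Market ₹288.77 > fair ₹283.3920: forward overpriced → cash-and-carry (buy spot, short the forward).
At maturity, profit = |F_mkt − F*| = |288.77 − 283.3920| = ₹5.38 per share

₹5.38 per share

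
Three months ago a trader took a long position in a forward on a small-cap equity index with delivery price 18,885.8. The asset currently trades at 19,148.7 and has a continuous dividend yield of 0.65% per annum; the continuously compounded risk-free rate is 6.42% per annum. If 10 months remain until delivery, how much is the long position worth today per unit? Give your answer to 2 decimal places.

1143.30

Current fair forward for the remaining 10 months: F = S·e^((r − q)·T), (r − q) = 0.0642 − 0.0065 = 0.0577
F = 19148.7 · e^(0.0577 × 10/12) = 19148.7 × 1.04925809 = 20091.9284
Value of long forward = (F − K)·e^(−rT) = (20091.9284 − 18885.8) · e^(−0.0642·10/12)
= 1206.1284 × 0.94790594 = 1143.30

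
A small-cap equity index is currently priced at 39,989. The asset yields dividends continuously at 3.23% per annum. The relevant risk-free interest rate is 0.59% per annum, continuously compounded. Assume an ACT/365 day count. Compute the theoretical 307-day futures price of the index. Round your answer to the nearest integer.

F = S·e^((r − q)T) = 39989 · e^((0.0059 − 0.0323) × 307/365)
= 39989 · e^-0.022205 = 39989 × 0.978040
F = 39,111

39,111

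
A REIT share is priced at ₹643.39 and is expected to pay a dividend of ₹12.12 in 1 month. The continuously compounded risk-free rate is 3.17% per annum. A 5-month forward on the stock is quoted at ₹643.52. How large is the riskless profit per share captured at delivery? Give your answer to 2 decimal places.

PV(dividends) I = 12.12·e^(−0.0317·1/12) = 12.0880
Fair forward F* = (S − I)·e^(rT) = (643.39 − 12.0880)·e^0.013208 = 631.3020 × 1.013296 = 639.6958
Market ₹643.52 > fair 639.6958: forward overpriced → cash-and-carry (borrow at r, buy the stock and collect the dividends, short the forward).
Profit at T = |F_mkt − F*| = |643.52 − 639.6958| = ₹3.82 per share

₹3.82 per share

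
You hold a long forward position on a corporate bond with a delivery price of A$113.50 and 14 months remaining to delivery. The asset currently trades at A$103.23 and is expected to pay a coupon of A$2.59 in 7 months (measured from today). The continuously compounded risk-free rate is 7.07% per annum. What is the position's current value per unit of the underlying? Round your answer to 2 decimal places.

-A$3.77

PV(remaining coupons) I = 2.59·e^(−0.0707·7/12) = 2.4854
Current forward F = (S − I)·e^(rT) = (103.23 − 2.4854)·e^(0.0707·14/12) = 100.7446 × 1.085981 = 109.4067
Value (long) = (F − K)·e^(−rT) = (109.4067 − 113.50) × 0.920827 = -3.7692
Value = -A$3.77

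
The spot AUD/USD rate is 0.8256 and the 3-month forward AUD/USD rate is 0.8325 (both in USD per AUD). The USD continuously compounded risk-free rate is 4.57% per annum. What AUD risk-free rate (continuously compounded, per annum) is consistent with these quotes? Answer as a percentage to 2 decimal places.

1.24%

F = S·e^((r_USD − r_AUD)T) ⇒ r_AUD = r_USD − ln(F/S)/T
ln(0.8325/0.8256) = 0.008323; /(3/12) = 0.033292
r_AUD = 0.0457 − 0.033292 = 0.012408
r_AUD = 1.24%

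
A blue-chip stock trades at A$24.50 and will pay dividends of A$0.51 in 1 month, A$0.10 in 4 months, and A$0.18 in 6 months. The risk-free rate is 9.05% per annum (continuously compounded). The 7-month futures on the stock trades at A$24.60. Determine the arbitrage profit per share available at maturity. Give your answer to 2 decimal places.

A$0.41 per share

PV(dividends) I = 0.51·e^(−0.0905·1/12) + 0.10·e^(−0.0905·4/12) + 0.18·e^(−0.0905·6/12) = 0.7752
Fair futures F* = (S − I)·e^(rT) = (24.50 − 0.7752)·e^0.052792 = 23.7248 × 1.054210 = 25.0109
Market A$24.60 < fair 25.0109: forward underpriced → reverse cash-and-carry (short the stock, invest proceeds at r, pay the dividends, go long the forward).
Profit at T = |F_mkt − F*| = |24.60 − 25.0109| = A$0.41 per share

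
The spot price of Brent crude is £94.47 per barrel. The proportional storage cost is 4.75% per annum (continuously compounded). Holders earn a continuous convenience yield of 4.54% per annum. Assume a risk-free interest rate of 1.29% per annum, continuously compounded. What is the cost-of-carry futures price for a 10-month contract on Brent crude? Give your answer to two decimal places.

Net carry = r + u − y = 0.0129 + 0.0475 − 0.0454 = 0.0150
F = S·e^((r+u−y)T) = 94.47 · e^(0.0150 × 10/12) = 94.47 · e^0.012500
= 94.47 × 1.012578 = £95.66 per barrel

£95.66 per barrel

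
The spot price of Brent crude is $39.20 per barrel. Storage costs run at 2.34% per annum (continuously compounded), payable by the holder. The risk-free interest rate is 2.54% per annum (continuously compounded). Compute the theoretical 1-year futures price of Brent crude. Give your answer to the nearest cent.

Net carry = r + u − y = 0.0254 + 0.0234 − 0.0000 = 0.0488
F = S·e^((r+u−y)T) = 39.20 · e^(0.0488 × 1) = 39.20 · e^0.048800
= 39.20 × 1.050010 = $41.16 per barrel

$41.16 per barrel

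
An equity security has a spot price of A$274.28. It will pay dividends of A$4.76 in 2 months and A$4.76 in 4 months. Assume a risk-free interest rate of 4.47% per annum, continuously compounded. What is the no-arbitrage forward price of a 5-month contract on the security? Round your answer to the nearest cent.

PV(dividends) I = 4.76·e^(−0.0447·2/12) + 4.76·e^(−0.0447·4/12)
I = 4.7247 + 4.6896 = 9.4143
F = (S − I)·e^(rT) = (274.28 − 9.4143) · e^(0.0447·5/12)
= 264.8657 · e^0.018625 = 264.8657 × 1.018800 = A$269.85

A$269.85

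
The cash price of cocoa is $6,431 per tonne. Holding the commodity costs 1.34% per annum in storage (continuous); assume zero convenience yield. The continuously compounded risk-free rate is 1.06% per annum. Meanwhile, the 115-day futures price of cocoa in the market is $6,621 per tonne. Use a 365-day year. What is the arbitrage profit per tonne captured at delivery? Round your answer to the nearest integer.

$141 per tonne

Fair futures: F* = S·e^(carry·T), with carry = (r + u) = 0.0106 + 0.0134 = 0.0240
F* = 6431 · e^(0.0240 × 115/365) = 6431 · e^0.007562 = 6431 × 1.007591 = $6479.8177
Market $6621 > fair $6479.8177: forward overpriced → cash-and-carry (buy spot, short the forward).
At maturity, profit = |F_mkt − F*| = |6621 − 6479.8177| = $141 per tonne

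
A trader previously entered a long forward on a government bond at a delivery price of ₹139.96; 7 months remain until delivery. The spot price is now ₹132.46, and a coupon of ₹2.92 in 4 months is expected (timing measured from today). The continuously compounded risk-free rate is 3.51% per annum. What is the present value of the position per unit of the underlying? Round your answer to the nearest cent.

-₹7.55

PV(remaining coupons) I = 2.92·e^(−0.0351·4/12) = 2.8860
Current forward F = (S − I)·e^(rT) = (132.46 − 2.8860)·e^(0.0351·7/12) = 129.5740 × 1.020686 = 132.2544
Value (long) = (F − K)·e^(−rT) = (132.2544 − 139.96) × 0.979733 = -7.5494
Value = -₹7.55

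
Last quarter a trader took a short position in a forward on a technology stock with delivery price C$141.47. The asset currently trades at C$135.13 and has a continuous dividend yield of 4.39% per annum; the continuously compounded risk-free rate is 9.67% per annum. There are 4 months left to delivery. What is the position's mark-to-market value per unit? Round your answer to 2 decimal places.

C$3.82

Current fair forward for the remaining 4 months: F = S·e^((r − q)·T), (r − q) = 0.0967 − 0.0439 = 0.0528
F = 135.13 · e^(0.0528 × 4/12) = 135.13 × 1.017756 = 137.5294
Value of long forward = (F − K)·e^(−rT) = (137.5294 − 141.47) · e^(−0.0967·4/12)
= -3.9406 × 0.968281 = -3.82
Short position value = −(long value) = C$3.82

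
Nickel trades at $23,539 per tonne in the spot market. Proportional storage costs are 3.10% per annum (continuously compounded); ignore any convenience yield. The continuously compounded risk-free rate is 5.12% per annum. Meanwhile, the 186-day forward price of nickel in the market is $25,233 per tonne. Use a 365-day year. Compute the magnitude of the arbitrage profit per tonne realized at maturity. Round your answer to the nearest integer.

$687 per tonne

Fair forward: F* = S·e^(carry·T), with carry = (r + u) = 0.0512 + 0.0310 = 0.0822
F* = 23539 · e^(0.0822 × 186/365) = 23539 · e^0.041888 = 23539 × 1.042778 = $24545.9513
Market $25233 > fair $24545.9513: forward overpriced → cash-and-carry (buy spot, short the forward).
At maturity, profit = |F_mkt − F*| = |25233 − 24545.9513| = $687 per tonne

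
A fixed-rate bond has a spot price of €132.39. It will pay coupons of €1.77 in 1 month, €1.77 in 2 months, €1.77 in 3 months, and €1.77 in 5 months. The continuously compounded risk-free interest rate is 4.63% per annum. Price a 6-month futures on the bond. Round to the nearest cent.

€128.32

PV(coupons) I = 1.77·e^(−0.0463·1/12) + 1.77·e^(−0.0463·2/12) + 1.77·e^(−0.0463·3/12) + 1.77·e^(−0.0463·5/12)
I = 1.7632 + 1.7564 + 1.7496 + 1.7362 = 7.0054
F = (S − I)·e^(rT) = (132.39 − 7.0054) · e^(0.0463·6/12)
= 125.3846 · e^0.023150 = 125.3846 × 1.023420 = €128.32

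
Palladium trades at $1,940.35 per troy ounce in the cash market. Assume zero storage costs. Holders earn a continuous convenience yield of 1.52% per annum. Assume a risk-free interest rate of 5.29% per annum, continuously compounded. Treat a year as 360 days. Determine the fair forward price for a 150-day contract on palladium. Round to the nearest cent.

$1,971.07 per troy ounce

Net carry = r + u − y = 0.0529 + 0.0000 − 0.0152 = 0.0377
F = S·e^((r+u−y)T) = 1940.35 · e^(0.0377 × 150/360) = 1940.35 · e^0.01570833
= 1940.35 × 1.01583235 = $1,971.07 per troy ounce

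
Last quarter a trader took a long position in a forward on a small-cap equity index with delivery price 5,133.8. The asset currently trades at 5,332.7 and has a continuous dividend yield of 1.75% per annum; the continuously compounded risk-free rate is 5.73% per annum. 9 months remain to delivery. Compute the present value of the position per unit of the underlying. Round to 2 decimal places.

345.32

Current fair forward for the remaining 9 months: F = S·e^((r − q)·T), (r − q) = 0.0573 − 0.0175 = 0.0398
F = 5332.7 · e^(0.0398 × 9/12) = 5332.7 × 1.03029998 = 5494.2807
Value of long forward = (F − K)·e^(−rT) = (5494.2807 − 5133.8) · e^(−0.0573·9/12)
= 360.4807 × 0.95793534 = 345.32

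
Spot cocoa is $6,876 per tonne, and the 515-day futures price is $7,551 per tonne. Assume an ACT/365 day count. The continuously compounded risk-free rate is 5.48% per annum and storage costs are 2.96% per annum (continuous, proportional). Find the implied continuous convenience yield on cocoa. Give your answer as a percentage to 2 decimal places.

1.80%

F = S·e^((r+u−y)T) ⇒ (r+u−y) = ln(F/S)/T
ln(7551/6876) = 0.093643; /T ⇒ 0.066368
y = r + u − ln(F/S)/T = 0.0548 + 0.0296 − 0.066368 = 0.018032
y = 1.80%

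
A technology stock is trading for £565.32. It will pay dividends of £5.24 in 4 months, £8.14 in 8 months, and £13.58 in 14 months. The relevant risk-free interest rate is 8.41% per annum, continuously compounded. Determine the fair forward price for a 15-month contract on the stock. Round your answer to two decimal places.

£600.10

PV(dividends) I = 5.24·e^(−0.0841·4/12) + 8.14·e^(−0.0841·8/12) + 13.58·e^(−0.0841·14/12)
I = 5.0951 + 7.6962 + 12.3109 = 25.1022
F = (S − I)·e^(rT) = (565.32 − 25.1022) · e^(0.0841·15/12)
= 540.2178 · e^0.105125 = 540.2178 × 1.110849 = £600.10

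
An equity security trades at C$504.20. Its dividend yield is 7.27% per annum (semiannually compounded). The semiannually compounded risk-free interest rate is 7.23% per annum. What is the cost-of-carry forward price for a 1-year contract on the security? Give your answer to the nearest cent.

F = S · (1+r/2)^(2T) / (1+q/2)^(2T)
= 504.20 × 1.073607 / 1.074021 = 504.20 × 0.999615
F = C$504.01

C$504.01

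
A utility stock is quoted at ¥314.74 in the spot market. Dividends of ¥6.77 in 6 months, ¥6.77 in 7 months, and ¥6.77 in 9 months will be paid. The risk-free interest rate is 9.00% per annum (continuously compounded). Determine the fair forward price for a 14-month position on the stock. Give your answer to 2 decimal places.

¥328.23

PV(dividends) I = 6.77·e^(−0.0900·6/12) + 6.77·e^(−0.0900·7/12) + 6.77·e^(−0.0900·9/12)
I = 6.4721 + 6.4237 + 6.3281 = 19.2239
F = (S − I)·e^(rT) = (314.74 − 19.2239) · e^(0.0900·14/12)
= 295.5161 · e^0.105000 = 295.5161 × 1.110711 = ¥328.23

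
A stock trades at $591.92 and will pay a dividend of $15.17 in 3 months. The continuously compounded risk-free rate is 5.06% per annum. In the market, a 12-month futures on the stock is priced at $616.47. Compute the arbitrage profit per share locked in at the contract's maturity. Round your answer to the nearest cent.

PV(dividends) I = 15.17·e^(−0.0506·3/12) = 14.9793
Fair futures F* = (S − I)·e^(rT) = (591.92 − 14.9793)·e^0.050600 = 576.9407 × 1.051902 = 606.8851
Market $616.47 > fair 606.8851: forward overpriced → cash-and-carry (borrow at r, buy the stock and collect the dividends, short the forward).
Profit at T = |F_mkt − F*| = |616.47 − 606.8851| = $9.58 per share

$9.58 per share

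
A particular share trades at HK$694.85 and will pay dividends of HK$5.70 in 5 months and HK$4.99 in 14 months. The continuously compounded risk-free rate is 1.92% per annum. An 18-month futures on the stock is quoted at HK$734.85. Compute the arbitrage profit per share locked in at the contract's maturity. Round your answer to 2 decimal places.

HK$30.54 per share

PV(dividends) I = 5.70·e^(−0.0192·5/12) + 4.99·e^(−0.0192·14/12) = 10.5340
Fair futures F* = (S − I)·e^(rT) = (694.85 − 10.5340)·e^0.028800 = 684.3160 × 1.029219 = 704.3110
Market HK$734.85 > fair 704.3110: forward overpriced → cash-and-carry (borrow at r, buy the stock and collect the dividends, short the forward).
Profit at T = |F_mkt − F*| = |734.85 − 704.3110| = HK$30.54 per share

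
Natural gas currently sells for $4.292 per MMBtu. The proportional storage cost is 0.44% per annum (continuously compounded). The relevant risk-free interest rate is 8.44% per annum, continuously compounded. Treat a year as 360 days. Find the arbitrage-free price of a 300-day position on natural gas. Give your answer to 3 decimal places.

Net carry = r + u − y = 0.0844 + 0.0044 − 0.0000 = 0.0888
F = S·e^((r+u−y)T) = 4.292 · e^(0.0888 × 300/360) = 4.292 · e^0.074000
= 4.292 × 1.076807 = $4.622 per MMBtu

$4.622 per MMBtu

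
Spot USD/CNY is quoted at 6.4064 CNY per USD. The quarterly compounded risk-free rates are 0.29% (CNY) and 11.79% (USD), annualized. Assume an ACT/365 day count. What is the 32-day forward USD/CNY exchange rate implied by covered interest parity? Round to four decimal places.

6.3431

By covered interest parity, F = S · (1+r_CNY/4)^(4T) / (1+r_USD/4)^(4T)
= 6.4064 × 1.000254 / 1.010239 = 6.4064 × 0.990116
F = 6.3431 CNY per USD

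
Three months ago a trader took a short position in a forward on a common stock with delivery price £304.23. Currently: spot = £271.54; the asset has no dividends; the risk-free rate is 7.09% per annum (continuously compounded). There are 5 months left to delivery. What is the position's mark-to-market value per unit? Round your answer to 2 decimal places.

£23.83

Current fair forward for the remaining 5 months: F = S·e^(r·T), r = 0.0709
F = 271.54 · e^(0.0709 × 5/12) = 271.54 × 1.029982 = 279.6813
Value of long forward = (F − K)·e^(−rT) = (279.6813 − 304.23) · e^(−0.0709·5/12)
= -24.5487 × 0.970890 = -23.83
Short position value = −(long value) = £23.83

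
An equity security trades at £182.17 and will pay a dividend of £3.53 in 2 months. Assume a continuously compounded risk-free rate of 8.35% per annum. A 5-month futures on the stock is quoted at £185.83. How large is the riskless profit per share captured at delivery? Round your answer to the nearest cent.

£0.81 per share

PV(dividends) I = 3.53·e^(−0.0835·2/12) = 3.4812
Fair futures F* = (S − I)·e^(rT) = (182.17 − 3.4812)·e^0.034792 = 178.6888 × 1.035404 = 185.0151
Market £185.83 > fair 185.0151: forward overpriced → cash-and-carry (borrow at r, buy the stock and collect the dividends, short the forward).
Profit at T = |F_mkt − F*| = |185.83 − 185.0151| = £0.81 per share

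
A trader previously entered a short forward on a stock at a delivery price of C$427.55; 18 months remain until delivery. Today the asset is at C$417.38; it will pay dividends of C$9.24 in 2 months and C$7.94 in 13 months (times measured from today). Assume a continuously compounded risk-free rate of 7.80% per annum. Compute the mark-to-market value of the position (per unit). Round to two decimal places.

-C$20.62

PV(remaining dividends) I = 9.24·e^(−0.0780·2/12) + 7.94·e^(−0.0780·13/12) = 16.4173
Current forward F = (S − I)·e^(rT) = (417.38 − 16.4173)·e^(0.0780·18/12) = 400.9627 × 1.124119 = 450.7298
Value (long) = (F − K)·e^(−rT) = (450.7298 − 427.55) × 0.889585 = 20.6204
Short position value = −(long value) = -C$20.62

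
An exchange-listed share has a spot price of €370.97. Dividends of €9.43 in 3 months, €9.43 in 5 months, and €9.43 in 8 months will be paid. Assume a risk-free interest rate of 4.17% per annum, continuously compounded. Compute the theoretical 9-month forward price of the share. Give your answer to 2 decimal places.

€354.10

PV(dividends) I = 9.43·e^(−0.0417·3/12) + 9.43·e^(−0.0417·5/12) + 9.43·e^(−0.0417·8/12)
I = 9.3322 + 9.2676 + 9.1715 = 27.7713
F = (S − I)·e^(rT) = (370.97 − 27.7713) · e^(0.0417·9/12)
= 343.1987 · e^0.031275 = 343.1987 × 1.031769 = €354.10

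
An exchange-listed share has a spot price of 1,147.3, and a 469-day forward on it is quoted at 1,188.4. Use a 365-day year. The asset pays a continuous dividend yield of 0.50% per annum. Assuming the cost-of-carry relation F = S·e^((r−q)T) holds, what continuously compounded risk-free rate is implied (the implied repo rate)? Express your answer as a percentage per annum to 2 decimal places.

3.24%

From F = S·e^((r−q)T): (r − q) = ln(F/S)/T
ln(1188.4/1147.3) = ln(1.035823) = 0.035196
(r − q) = 0.035196 / (469/365) = 0.027391
r = ln(F/S)/T + q = 0.027391 + 0.0050 = 0.032391
r = 3.24%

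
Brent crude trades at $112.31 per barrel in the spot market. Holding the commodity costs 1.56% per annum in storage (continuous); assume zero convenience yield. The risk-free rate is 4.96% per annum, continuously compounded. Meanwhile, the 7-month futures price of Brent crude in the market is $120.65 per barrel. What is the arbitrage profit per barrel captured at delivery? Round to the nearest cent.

Fair futures: F* = S·e^(carry·T), with carry = (r + u) = 0.0496 + 0.0156 = 0.0652
F* = 112.31 · e^(0.0652 × 7/12) = 112.31 · e^0.038033 = 112.31 × 1.038766 = $116.6638
Market $120.65 > fair $116.6638: forward overpriced → cash-and-carry (buy spot, short the forward).
At maturity, profit = |F_mkt − F*| = |120.65 − 116.6638| = $3.99 per barrel

$3.99 per barrel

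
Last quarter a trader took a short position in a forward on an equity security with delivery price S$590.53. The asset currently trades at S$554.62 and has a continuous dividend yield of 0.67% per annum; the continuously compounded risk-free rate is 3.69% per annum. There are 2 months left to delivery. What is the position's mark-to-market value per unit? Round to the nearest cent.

Current fair forward for the remaining 2 months: F = S·e^((r − q)·T), (r − q) = 0.0369 − 0.0067 = 0.0302
F = 554.62 · e^(0.0302 × 2/12) = 554.62 × 1.005046 = 557.4186
Value of long forward = (F − K)·e^(−rT) = (557.4186 − 590.53) · e^(−0.0369·2/12)
= -33.1114 × 0.993869 = -32.91
Short position value = −(long value) = S$32.91

S$32.91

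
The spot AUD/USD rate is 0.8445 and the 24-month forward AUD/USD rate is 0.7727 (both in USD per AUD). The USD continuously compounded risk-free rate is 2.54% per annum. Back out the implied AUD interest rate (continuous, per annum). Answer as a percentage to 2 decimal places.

F = S·e^((r_USD − r_AUD)T) ⇒ r_AUD = r_USD − ln(F/S)/T
ln(0.7727/0.8445) = -0.088854; /(24/12) = -0.044427
r_AUD = 0.0254 + 0.044427 = 0.069827
r_AUD = 6.98%

6.98%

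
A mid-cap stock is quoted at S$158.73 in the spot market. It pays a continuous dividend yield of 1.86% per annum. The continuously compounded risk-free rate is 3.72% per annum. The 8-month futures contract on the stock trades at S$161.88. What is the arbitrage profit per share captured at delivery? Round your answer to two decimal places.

S$1.17 per share

Fair futures: F* = S·e^(carry·T), with carry = (r − q) = 0.0372 − 0.0186 = 0.0186
F* = 158.73 · e^(0.0186 × 8/12) = 158.73 · e^0.012400 = 158.73 × 1.012477 = S$160.7105
Market S$161.88 > fair S$160.7105: forward overpriced → cash-and-carry (buy spot, short the forward).
At maturity, profit = |F_mkt − F*| = |161.88 − 160.7105| = S$1.17 per share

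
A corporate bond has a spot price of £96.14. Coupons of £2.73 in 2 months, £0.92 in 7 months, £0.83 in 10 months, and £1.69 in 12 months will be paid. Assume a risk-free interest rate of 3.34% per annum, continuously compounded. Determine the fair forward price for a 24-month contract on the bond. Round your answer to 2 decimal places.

PV(coupons) I = 2.73·e^(−0.0334·2/12) + 0.92·e^(−0.0334·7/12) + 0.83·e^(−0.0334·10/12) + 1.69·e^(−0.0334·12/12)
I = 2.7148 + 0.9022 + 0.8072 + 1.6345 = 6.0587
F = (S − I)·e^(rT) = (96.14 − 6.0587) · e^(0.0334·24/12)
= 90.0813 · e^0.066800 = 90.0813 × 1.069082 = £96.30

£96.30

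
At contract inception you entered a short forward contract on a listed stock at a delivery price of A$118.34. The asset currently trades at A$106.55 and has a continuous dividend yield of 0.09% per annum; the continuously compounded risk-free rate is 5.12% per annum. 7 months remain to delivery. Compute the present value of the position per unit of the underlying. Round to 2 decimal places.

A$8.36

Current fair forward for the remaining 7 months: F = S·e^((r − q)·T), (r − q) = 0.0512 − 0.0009 = 0.0503
F = 106.55 · e^(0.0503 × 7/12) = 106.55 × 1.029776 = 109.7226
Value of long forward = (F − K)·e^(−rT) = (109.7226 − 118.34) · e^(−0.0512·7/12)
= -8.6174 × 0.970575 = -8.36
Short position value = −(long value) = A$8.36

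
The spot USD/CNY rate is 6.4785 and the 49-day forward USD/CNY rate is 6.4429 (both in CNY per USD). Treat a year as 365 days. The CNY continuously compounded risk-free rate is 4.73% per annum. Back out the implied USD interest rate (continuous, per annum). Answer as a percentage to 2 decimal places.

F = S·e^((r_CNY − r_USD)T) ⇒ r_USD = r_CNY − ln(F/S)/T
ln(6.4429/6.4785) = -0.005510; /(49/365) = -0.041044
r_USD = 0.0473 + 0.041044 = 0.088344
r_USD = 8.83%

8.83%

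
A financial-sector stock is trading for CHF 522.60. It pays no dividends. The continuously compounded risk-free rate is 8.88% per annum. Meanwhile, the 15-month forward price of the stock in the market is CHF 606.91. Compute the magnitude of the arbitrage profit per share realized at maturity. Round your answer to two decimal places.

Fair forward: F* = S·e^(carry·T), with carry = r = 0.0888
F* = 522.60 · e^(0.0888 × 15/12) = 522.60 · e^0.111000 = 522.60 × 1.117395 = CHF 583.9506
Market CHF 606.91 > fair CHF 583.9506: forward overpriced → cash-and-carry (buy spot, short the forward).
At maturity, profit = |F_mkt − F*| = |606.91 − 583.9506| = CHF 22.96 per share

CHF 22.96 per share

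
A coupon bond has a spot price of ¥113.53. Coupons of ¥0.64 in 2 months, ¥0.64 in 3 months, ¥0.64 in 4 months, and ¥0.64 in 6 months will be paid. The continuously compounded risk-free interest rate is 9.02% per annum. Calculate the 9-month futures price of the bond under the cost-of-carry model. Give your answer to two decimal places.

PV(coupons) I = 0.64·e^(−0.0902·2/12) + 0.64·e^(−0.0902·3/12) + 0.64·e^(−0.0902·4/12) + 0.64·e^(−0.0902·6/12)
I = 0.6305 + 0.6257 + 0.6210 + 0.6118 = 2.4890
F = (S − I)·e^(rT) = (113.53 − 2.4890) · e^(0.0902·9/12)
= 111.0410 · e^0.067650 = 111.0410 × 1.069991 = ¥118.81

¥118.81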